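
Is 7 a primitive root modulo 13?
p - 1 = 12 has prime divisors 2, 3. Check 7^(12/q) mod 13 for each: 7^(12/2) = 7^6 ≡ 12, 7^(12/3) = 7^4 ≡ 9 (mod 13). None of these is 1, so 7 has order 12 = φ(13), so it is a primitive root mod 13.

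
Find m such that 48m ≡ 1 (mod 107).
48^(-1) ≡ 29 (mod 107). Verification: 48 × 29 = 1392 ≡ 1 (mod 107)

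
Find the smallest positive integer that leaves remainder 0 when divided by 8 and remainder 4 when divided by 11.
M = 8 × 11 = 88. M₁ = 11, y₁ ≡ 3 (mod 8). M₂ = 8, y₂ ≡ 7 (mod 11). k = 0×11×3 + 4×8×7 ≡ 48 (mod 88). The smallest positive such number is 48.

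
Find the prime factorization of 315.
3^2 × 5 × 7

Divide by primes starting from smallest:
315 ÷ 3 = 105
105 ÷ 3 = 35
35 ÷ 5 = 7
7 ÷ 7 = 1

315 = 3^2 × 5 × 7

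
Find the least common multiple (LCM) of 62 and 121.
7502

First find GCD(62, 121) using the Euclidean algorithm:
62 = 0 × 121 + 62
121 = 1 × 62 + 59
62 = 1 × 59 + 3
59 = 19 × 3 + 2
3 = 1 × 2 + 1
2 = 2 × 1 + 0
GCD(62, 121) = 1

LCM formula: LCM(a, b) = (a × b) / GCD(a, b)
LCM(62, 121) = (62 × 121) / 1
LCM(62, 121) = 7502 / 1
LCM(62, 121) = 7502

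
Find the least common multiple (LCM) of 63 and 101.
6363

First find GCD(63, 101) using the Euclidean algorithm:
63 = 0 × 101 + 63
101 = 1 × 63 + 38
63 = 1 × 38 + 25
38 = 1 × 25 + 13
25 = 1 × 13 + 12
13 = 1 × 12 + 1
12 = 12 × 1 + 0
GCD(63, 101) = 1

LCM formula: LCM(a, b) = (a × b) / GCD(a, b)
LCM(63, 101) = (63 × 101) / 1
LCM(63, 101) = 6363 / 1
LCM(63, 101) = 6363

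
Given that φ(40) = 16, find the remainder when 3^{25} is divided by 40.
By Euler: 3^{16} ≡ 1 (mod 40) since gcd(3, 40) = 1. 25 = 1×16 + 9. So 3^{25} ≡ 3^{9} ≡ 3 (mod 40)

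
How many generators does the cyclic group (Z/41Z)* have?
16

The number of primitive roots modulo p is φ(p-1) = φ(40)
φ(40) = 16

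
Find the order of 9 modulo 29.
Powers of 9 mod 29: 9^1≡9, 9^2≡23, 9^3≡4, 9^4≡7, 9^5≡5, 9^6≡16, 9^7≡28, 9^8≡20, 9^9≡6, 9^10≡25, 9^11≡22, 9^12≡24, 9^13≡13, 9^14≡1. Order = 14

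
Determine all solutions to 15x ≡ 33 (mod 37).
17

Since gcd(15, 37) = 1 divides 33, a solution exists.
Multiply both sides by the inverse of 15 mod 37:
  15^(-1) mod 37 = 5
  x ≡ 5 × 33 ≡ 165 ≡ 17 (mod 37)
Verification: 15 × 17 = 255 = 6 × 37 + 33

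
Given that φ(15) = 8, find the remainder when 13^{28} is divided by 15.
By Euler: 13^{8} ≡ 1 (mod 15) since gcd(13, 15) = 1. 28 = 3×8 + 4. So 13^{28} ≡ 13^{4} ≡ 1 (mod 15)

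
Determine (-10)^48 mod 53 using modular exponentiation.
Using repeated squaring. (-10) ≡ 43 (mod 53). 48 = 32 + 16 (binary 110000). Repeated squaring mod 53: 43^1 ≡ 43; 43^2 ≡ 43² = 1849 ≡ 47; 43^4 ≡ 47² = 2209 ≡ 36; 43^8 ≡ 36² = 1296 ≡ 24; 43^16 ≡ 24² = 576 ≡ 46; 43^32 ≡ 46² = 2116 ≡ 49. Multiply: (-10)^48 ≡ 43^32 × 43^16 ≡ 49 × 46 (mod 53): 49 × 46 = 2254 ≡ 28. So (-10)^48 ≡ 28 (mod 53).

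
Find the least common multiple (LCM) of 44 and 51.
2244

First find GCD(44, 51) using the Euclidean algorithm:
44 = 0 × 51 + 44
51 = 1 × 44 + 7
44 = 6 × 7 + 2
7 = 3 × 2 + 1
2 = 2 × 1 + 0
GCD(44, 51) = 1

LCM formula: LCM(a, b) = (a × b) / GCD(a, b)
LCM(44, 51) = (44 × 51) / 1
LCM(44, 51) = 2244 / 1
LCM(44, 51) = 2244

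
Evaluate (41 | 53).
(41/53) = 41^{26} mod 53 = -1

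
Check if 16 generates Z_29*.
p - 1 = 28 has prime divisors 2, 7. Check 16^(28/q) mod 29 for each: 16^(28/2) = 16^14 ≡ 1, 16^(28/7) = 16^4 ≡ 25 (mod 29). Since 16^14 ≡ 1 (mod 29), the order of 16 divides 14 (in fact the order is 7) ≠ 28, so it is not a primitive root.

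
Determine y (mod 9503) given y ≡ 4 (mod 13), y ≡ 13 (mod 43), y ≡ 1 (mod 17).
1174

Using the Chinese Remainder Theorem:
M = product of moduli = 9503
For equation 1: M_1 = 731, 731 ≡ 3 (mod 13), inverse of 731 mod 13 is 9 (check: 3 × 9 = 27 ≡ 1 (mod 13))
For equation 2: M_2 = 221, 221 ≡ 6 (mod 43), inverse of 221 mod 43 is 36 (check: 6 × 36 = 216 ≡ 1 (mod 43))
For equation 3: M_3 = 559, 559 ≡ 15 (mod 17), inverse of 559 mod 17 is 8 (check: 15 × 8 = 120 ≡ 1 (mod 17))
Combine: y ≡ Σ r_i×M_i×(M_i⁻¹ mod m_i) = 4×731×9 + 13×221×36 + 1×559×8 = 26316 + 103428 + 4472 = 134216
134216 mod 9503 = 1174
y ≡ 1174 (mod 9503)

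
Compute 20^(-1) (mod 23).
20^(-1) ≡ 15 (mod 23). Verification: 20 × 15 = 300 ≡ 1 (mod 23)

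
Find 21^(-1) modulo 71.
44

Using Extended Euclidean Algorithm:
gcd(21, 71) = 1
Bezout coefficients: 21 × -27 + 71 × 8 = 1
So 21 × -27 ≡ 1 (mod 71)
The inverse is -27 mod 71 = 44
Verification: 21 × 44 = 924 = 13 × 71 + 1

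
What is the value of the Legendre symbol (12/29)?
(12/29) = 12^{14} mod 29 = -1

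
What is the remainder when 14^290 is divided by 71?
Using Fermat: 14^{70} ≡ 1 (mod 71). 290 ≡ 10 (mod 70). So 14^{290} ≡ 14^{10} ≡ 1 (mod 71)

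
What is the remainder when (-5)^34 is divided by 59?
Using repeated squaring. (-5) ≡ 54 (mod 59). 34 = 32 + 2 (binary 100010). Repeated squaring mod 59: 54^1 ≡ 54; 54^2 ≡ 54² = 2916 ≡ 25; 54^4 ≡ 25² = 625 ≡ 35; 54^8 ≡ 35² = 1225 ≡ 45; 54^16 ≡ 45² = 2025 ≡ 19; 54^32 ≡ 19² = 361 ≡ 7. Multiply: (-5)^34 ≡ 54^32 × 54^2 ≡ 7 × 25 (mod 59): 7 × 25 = 175 ≡ 57. So (-5)^34 ≡ 57 (mod 59).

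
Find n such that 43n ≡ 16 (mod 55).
17

Since gcd(43, 55) = 1 divides 16, a solution exists.
Multiply both sides by the inverse of 43 mod 55:
  43^(-1) mod 55 = 32
  x ≡ 32 × 16 ≡ 512 ≡ 17 (mod 55)
Verification: 43 × 17 = 731 = 13 × 55 + 16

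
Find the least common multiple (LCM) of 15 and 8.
120

First find GCD(15, 8) using the Euclidean algorithm:
15 = 1 × 8 + 7
8 = 1 × 7 + 1
7 = 7 × 1 + 0
GCD(15, 8) = 1

LCM formula: LCM(a, b) = (a × b) / GCD(a, b)
LCM(15, 8) = (15 × 8) / 1
LCM(15, 8) = 120 / 1
LCM(15, 8) = 120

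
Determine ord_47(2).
Powers of 2 mod 47: 2^1≡2, 2^2≡4, 2^3≡8, 2^4≡16, 2^5≡32, 2^6≡17, 2^7≡34, 2^8≡21, 2^9≡42, 2^10≡37, 2^11≡27, 2^12≡7, 2^13≡14, 2^14≡28, 2^15≡9, 2^16≡18, 2^17≡36, 2^18≡25, 2^19≡3, 2^20≡6, 2^21≡12, 2^22≡24, 2^23≡1. Order = 23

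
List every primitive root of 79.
Primitive roots mod 79: {3, 6, 7, 28, 29, 30, 34, 35, 37, 39, 43, 47, 48, 53, 54, 59, 60, 63, 66, 68, 70, 74, 75, 77}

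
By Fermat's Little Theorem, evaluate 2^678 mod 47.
By Fermat: 2^{46} ≡ 1 (mod 47). 678 ≡ 34 (mod 46). So 2^{678} ≡ 2^{34} ≡ 27 (mod 47)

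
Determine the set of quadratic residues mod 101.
QRs mod 101: {1, 4, 5, 6, 9, 13, 14, 16, 17, 19, 20, 21, 22, 23, 24, 25, 30, 31, 33, 36, 37, 43, 45, 47, 49, 52, 54, 56, 58, 64, 65, 68, 70, 71, 76, 77, 78, 79, 80, 81, 82, 84, 85, 87, 88, 92, 95, 96, 97, 100}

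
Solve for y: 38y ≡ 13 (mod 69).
53

Since gcd(38, 69) = 1 divides 13, a solution exists.
Multiply both sides by the inverse of 38 mod 69:
  38^(-1) mod 69 = 20
  x ≡ 20 × 13 ≡ 260 ≡ 53 (mod 69)
Verification: 38 × 53 = 2014 = 29 × 69 + 13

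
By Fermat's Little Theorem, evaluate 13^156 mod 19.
By Fermat: 13^{18} ≡ 1 (mod 19). 156 = 8×18 + 12. So 13^{156} ≡ 13^{12} ≡ 7 (mod 19)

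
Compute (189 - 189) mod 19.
0

(189 - 189) = 0
0 mod 19 = 0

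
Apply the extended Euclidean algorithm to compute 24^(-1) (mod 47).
Extended GCD: 24(2) + 47(-1) = 1. So 24^(-1) ≡ 2 ≡ 2 (mod 47). Verify: 24 × 2 = 48 ≡ 1 (mod 47)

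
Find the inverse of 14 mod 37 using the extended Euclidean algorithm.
Extended GCD: 14(8) + 37(-3) = 1. So 14^(-1) ≡ 8 ≡ 8 (mod 37). Verify: 14 × 8 = 112 ≡ 1 (mod 37)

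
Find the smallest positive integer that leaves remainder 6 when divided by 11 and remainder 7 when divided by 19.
M = 11 × 19 = 209. M₁ = 19, y₁ ≡ 7 (mod 11). M₂ = 11, y₂ ≡ 7 (mod 19). t = 6×19×7 + 7×11×7 ≡ 83 (mod 209). The smallest positive such number is 83.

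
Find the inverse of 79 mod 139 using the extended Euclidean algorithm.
Extended GCD: 79(44) + 139(-25) = 1. So 79^(-1) ≡ 44 ≡ 44 (mod 139). Verify: 79 × 44 = 3476 ≡ 1 (mod 139)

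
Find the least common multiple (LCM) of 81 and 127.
10287

First find GCD(81, 127) using the Euclidean algorithm:
81 = 0 × 127 + 81
127 = 1 × 81 + 46
81 = 1 × 46 + 35
46 = 1 × 35 + 11
35 = 3 × 11 + 2
11 = 5 × 2 + 1
2 = 2 × 1 + 0
GCD(81, 127) = 1

LCM formula: LCM(a, b) = (a × b) / GCD(a, b)
LCM(81, 127) = (81 × 127) / 1
LCM(81, 127) = 10287 / 1
LCM(81, 127) = 10287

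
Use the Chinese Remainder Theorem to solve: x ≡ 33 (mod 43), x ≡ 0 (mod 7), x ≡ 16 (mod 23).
1925

Using the Chinese Remainder Theorem:
M = product of moduli = 6923
For equation 1: M_1 = 161, 161 ≡ 32 (mod 43), inverse of 161 mod 43 is 39 (check: 32 × 39 = 1248 ≡ 1 (mod 43))
For equation 2: M_2 = 989, 989 ≡ 2 (mod 7), inverse of 989 mod 7 is 4 (check: 2 × 4 = 8 ≡ 1 (mod 7))
For equation 3: M_3 = 301, 301 ≡ 2 (mod 23), inverse of 301 mod 23 is 12 (check: 2 × 12 = 24 ≡ 1 (mod 23))
Combine: x ≡ Σ r_i×M_i×(M_i⁻¹ mod m_i) = 33×161×39 + 0×989×4 + 16×301×12 = 207207 + 0 + 57792 = 264999
264999 mod 6923 = 1925
x ≡ 1925 (mod 6923)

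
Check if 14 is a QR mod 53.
By Euler's criterion: 14^{26} ≡ 52 (mod 53). Since this equals -1 (≡ 52), 14 is not a QR.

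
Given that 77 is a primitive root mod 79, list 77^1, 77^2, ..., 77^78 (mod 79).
g^1, g^2, ..., g^{78} mod 79: {77, 4, 71, 16, 47, 64, 30, 19, 41, 76, 6, 67, 24, 31, 17, 45, 68, 22, 35, 9, 61, 36, 7, 65, 28, 23, 33, 13, 53, 52, 54, 50, 58, 42, 74, 10, 59, 40, 78, 2, 75, 8, 63, 32, 15, 49, 60, 38, 3, 73, 12, 55, 48, 62, 34, 11, 57, 44, 70, 18, 43, 72, 14, 51, 56, 46, 66, 26, 27, 25, 29, 21, 37, 5, 69, 20, 39, 1}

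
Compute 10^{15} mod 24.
16

Using successive squaring:
Binary expansion of 15: 1111
Powers of 10 mod 24 (each is the square of the previous):
  10^1 ≡ 10 (mod 24)
  10^2 ≡ 10² = 100 ≡ 4 (mod 24)
  10^4 ≡ 4² = 16 ≡ 16 (mod 24)
  10^8 ≡ 16² = 256 ≡ 16 (mod 24)
15 = 8 + 4 + 2 + 1, so 10^15 = 10^8 × 10^4 × 10^2 × 10^1 ≡ 16 × 16 × 4 × 10 (mod 24)
Multiplying step by step:
  16 × 16 = 256 ≡ 16 (mod 24)
  16 × 4 = 64 ≡ 16 (mod 24)
  16 × 10 = 160 ≡ 16 (mod 24)
Result: 10^15 ≡ 16 (mod 24)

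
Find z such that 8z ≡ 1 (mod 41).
8^(-1) ≡ 36 (mod 41). Verification: 8 × 36 = 288 ≡ 1 (mod 41)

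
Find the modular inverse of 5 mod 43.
5^(-1) ≡ 26 (mod 43). Verification: 5 × 26 = 130 ≡ 1 (mod 43)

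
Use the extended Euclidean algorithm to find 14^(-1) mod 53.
Extended GCD: 14(19) + 53(-5) = 1. So 14^(-1) ≡ 19 ≡ 19 (mod 53). Verify: 14 × 19 = 266 ≡ 1 (mod 53)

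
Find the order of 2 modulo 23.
Powers of 2 mod 23: 2^1≡2, 2^2≡4, 2^3≡8, 2^4≡16, 2^5≡9, 2^6≡18, 2^7≡13, 2^8≡3, 2^9≡6, 2^10≡12, 2^11≡1. Order = 11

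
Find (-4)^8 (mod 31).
(-4) ≡ 27 (mod 31). 8 = 8 (binary 1000). Repeated squaring mod 31: 27^1 ≡ 27; 27^2 ≡ 27² = 729 ≡ 16; 27^4 ≡ 16² = 256 ≡ 8; 27^8 ≡ 8² = 64 ≡ 2. So (-4)^8 ≡ 2 (mod 31).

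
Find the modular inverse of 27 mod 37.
27^(-1) ≡ 11 (mod 37). Verification: 27 × 11 = 297 ≡ 1 (mod 37)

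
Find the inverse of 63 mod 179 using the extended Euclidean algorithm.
Extended GCD: 63(54) + 179(-19) = 1. So 63^(-1) ≡ 54 ≡ 54 (mod 179). Verify: 63 × 54 = 3402 ≡ 1 (mod 179)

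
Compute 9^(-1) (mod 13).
9^(-1) ≡ 3 (mod 13). Verification: 9 × 3 = 27 ≡ 1 (mod 13)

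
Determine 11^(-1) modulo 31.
11^(-1) ≡ 17 (mod 31). Verification: 11 × 17 = 187 ≡ 1 (mod 31)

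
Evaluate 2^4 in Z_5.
4 = 4 (binary 100). Repeated squaring mod 5: 2^1 ≡ 2; 2^2 ≡ 2² = 4 ≡ 4; 2^4 ≡ 4² = 16 ≡ 1. So 2^4 ≡ 1 (mod 5).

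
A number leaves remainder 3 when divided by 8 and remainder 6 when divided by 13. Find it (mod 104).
M = 8 × 13 = 104. M₁ = 13, y₁ ≡ 5 (mod 8). M₂ = 8, y₂ ≡ 5 (mod 13). y = 3×13×5 + 6×8×5 ≡ 19 (mod 104)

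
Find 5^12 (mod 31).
Using repeated squaring. 12 = 8 + 4 (binary 1100). Repeated squaring mod 31: 5^1 ≡ 5; 5^2 ≡ 5² = 25 ≡ 25; 5^4 ≡ 25² = 625 ≡ 5; 5^8 ≡ 5² = 25 ≡ 25. Multiply: 5^12 = 5^8 × 5^4 ≡ 25 × 5 (mod 31): 25 × 5 = 125 ≡ 1. So 5^12 ≡ 1 (mod 31).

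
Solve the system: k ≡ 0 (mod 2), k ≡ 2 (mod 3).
M = 2 × 3 = 6. M₁ = 3, y₁ ≡ 1 (mod 2). M₂ = 2, y₂ ≡ 2 (mod 3). k = 0×3×1 + 2×2×2 ≡ 2 (mod 6)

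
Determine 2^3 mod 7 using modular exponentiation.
3 = 2 + 1 (binary 11). Repeated squaring mod 7: 2^1 ≡ 2; 2^2 ≡ 2² = 4 ≡ 4. Multiply: 2^3 = 2^2 × 2^1 ≡ 4 × 2 (mod 7): 4 × 2 = 8 ≡ 1. So 2^3 ≡ 1 (mod 7).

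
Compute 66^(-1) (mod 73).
52

Using Extended Euclidean Algorithm:
gcd(66, 73) = 1
Bezout coefficients: 66 × -21 + 73 × 19 = 1
So 66 × -21 ≡ 1 (mod 73)
The inverse is -21 mod 73 = 52
Verification: 66 × 52 = 3432 = 47 × 73 + 1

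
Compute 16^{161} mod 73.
32

Using successive squaring:
Binary expansion of 161: 10100001
Powers of 16 mod 73 (each is the square of the previous):
  16^1 ≡ 16 (mod 73)
  16^2 ≡ 16² = 256 ≡ 37 (mod 73)
  16^4 ≡ 37² = 1369 ≡ 55 (mod 73)
  16^8 ≡ 55² = 3025 ≡ 32 (mod 73)
  16^16 ≡ 32² = 1024 ≡ 2 (mod 73)
  16^32 ≡ 2² = 4 ≡ 4 (mod 73)
  16^64 ≡ 4² = 16 ≡ 16 (mod 73)
  16^128 ≡ 16² = 256 ≡ 37 (mod 73)
161 = 128 + 32 + 1, so 16^161 = 16^128 × 16^32 × 16^1 ≡ 37 × 4 × 16 (mod 73)
Multiplying step by step:
  37 × 4 = 148 ≡ 2 (mod 73)
  2 × 16 = 32 ≡ 32 (mod 73)
Result: 16^161 ≡ 32 (mod 73)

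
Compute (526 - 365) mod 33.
29

(526 - 365) = 161
161 mod 33 = 29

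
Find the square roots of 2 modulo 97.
The square roots of 2 mod 97 are 83 and 14. Verify: 83² = 6889 ≡ 2 (mod 97)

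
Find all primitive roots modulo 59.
Primitive roots mod 59: {2, 6, 8, 10, 11, 13, 14, 18, 23, 24, 30, 31, 32, 33, 34, 37, 38, 39, 40, 42, 43, 44, 47, 50, 52, 54, 55, 56}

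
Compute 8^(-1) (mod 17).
15

Using Extended Euclidean Algorithm:
gcd(8, 17) = 1
Bezout coefficients: 8 × -2 + 17 × 1 = 1
So 8 × -2 ≡ 1 (mod 17)
The inverse is -2 mod 17 = 15
Verification: 8 × 15 = 120 = 7 × 17 + 1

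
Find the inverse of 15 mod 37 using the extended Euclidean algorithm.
Extended GCD: 15(5) + 37(-2) = 1. So 15^(-1) ≡ 5 ≡ 5 (mod 37). Verify: 15 × 5 = 75 ≡ 1 (mod 37)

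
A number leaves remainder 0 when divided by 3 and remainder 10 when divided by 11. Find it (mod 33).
M = 3 × 11 = 33. M₁ = 11, y₁ ≡ 2 (mod 3). M₂ = 3, y₂ ≡ 4 (mod 11). m = 0×11×2 + 10×3×4 ≡ 21 (mod 33)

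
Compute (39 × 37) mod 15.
3

(39 × 37) = 1443
1443 mod 15 = 3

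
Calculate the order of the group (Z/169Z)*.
156

Prime factorization: 169 = 13^2
Using the formula φ(n) = n × Π(1 - 1/p) for each prime factor p:
φ(169) = 169 × (1 - 1/13)
φ(169) = 156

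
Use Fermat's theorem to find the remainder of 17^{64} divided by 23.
16

By Fermat's Little Theorem, a^(p-1) ≡ 1 (mod p) for prime p and gcd(a, p) = 1
Here p = 23, so 17^22 ≡ 1 (mod 23)
We can reduce the exponent: 64 mod 22 = 20
So 17^64 ≡ 17^20 (mod 23)
Computing: 17^20 mod 23 = 16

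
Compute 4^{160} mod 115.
71

Using successive squaring:
Binary expansion of 160: 10100000
Powers of 4 mod 115 (each is the square of the previous):
  4^1 ≡ 4 (mod 115)
  4^2 ≡ 4² = 16 ≡ 16 (mod 115)
  4^4 ≡ 16² = 256 ≡ 26 (mod 115)
  4^8 ≡ 26² = 676 ≡ 101 (mod 115)
  4^16 ≡ 101² = 10201 ≡ 81 (mod 115)
  4^32 ≡ 81² = 6561 ≡ 6 (mod 115)
  4^64 ≡ 6² = 36 ≡ 36 (mod 115)
  4^128 ≡ 36² = 1296 ≡ 31 (mod 115)
160 = 128 + 32, so 4^160 = 4^128 × 4^32 ≡ 31 × 6 (mod 115)
Multiplying step by step:
  31 × 6 = 186 ≡ 71 (mod 115)
Result: 4^160 ≡ 71 (mod 115)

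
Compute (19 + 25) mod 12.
8

(19 + 25) = 44
44 mod 12 = 8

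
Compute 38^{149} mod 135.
23

Using successive squaring:
Binary expansion of 149: 10010101
Powers of 38 mod 135 (each is the square of the previous):
  38^1 ≡ 38 (mod 135)
  38^2 ≡ 38² = 1444 ≡ 94 (mod 135)
  38^4 ≡ 94² = 8836 ≡ 61 (mod 135)
  38^8 ≡ 61² = 3721 ≡ 76 (mod 135)
  38^16 ≡ 76² = 5776 ≡ 106 (mod 135)
  38^32 ≡ 106² = 11236 ≡ 31 (mod 135)
  38^64 ≡ 31² = 961 ≡ 16 (mod 135)
  38^128 ≡ 16² = 256 ≡ 121 (mod 135)
149 = 128 + 16 + 4 + 1, so 38^149 = 38^128 × 38^16 × 38^4 × 38^1 ≡ 121 × 106 × 61 × 38 (mod 135)
Multiplying step by step:
  121 × 106 = 12826 ≡ 1 (mod 135)
  1 × 61 = 61 ≡ 61 (mod 135)
  61 × 38 = 2318 ≡ 23 (mod 135)
Result: 38^149 ≡ 23 (mod 135)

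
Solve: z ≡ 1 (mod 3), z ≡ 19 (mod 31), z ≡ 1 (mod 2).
M = 3 × 31 × 2 = 186. M₁ = 62, y₁ ≡ 2 (mod 3). M₂ = 6, y₂ ≡ 26 (mod 31). M₃ = 93, y₃ ≡ 1 (mod 2). z = 1×62×2 + 19×6×26 + 1×93×1 ≡ 19 (mod 186)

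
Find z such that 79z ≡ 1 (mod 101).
79^(-1) ≡ 78 (mod 101). Verification: 79 × 78 = 6162 ≡ 1 (mod 101)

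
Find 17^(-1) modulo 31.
11

Using Extended Euclidean Algorithm:
gcd(17, 31) = 1
Bezout coefficients: 17 × 11 + 31 × -6 = 1
So 17 × 11 ≡ 1 (mod 31)
The inverse is 11 mod 31 = 11
Verification: 17 × 11 = 187 = 6 × 31 + 1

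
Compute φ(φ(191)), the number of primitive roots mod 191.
Number of primitive roots mod 191 = φ(190) = 72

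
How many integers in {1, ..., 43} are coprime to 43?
42

Prime factorization: 43 = 43
Using the formula φ(n) = n × Π(1 - 1/p) for each prime factor p:
φ(43) = 43 × (1 - 1/43)
φ(43) = 42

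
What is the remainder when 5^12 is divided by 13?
Using Fermat: 5^{12} ≡ 1 (mod 13). 12 ≡ 0 (mod 12). So 5^{12} ≡ 5^{0} ≡ 1 (mod 13)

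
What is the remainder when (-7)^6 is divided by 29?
(-7) ≡ 22 (mod 29). 6 = 4 + 2 (binary 110). Repeated squaring mod 29: 22^1 ≡ 22; 22^2 ≡ 22² = 484 ≡ 20; 22^4 ≡ 20² = 400 ≡ 23. Multiply: (-7)^6 ≡ 22^4 × 22^2 ≡ 23 × 20 (mod 29): 23 × 20 = 460 ≡ 25. So (-7)^6 ≡ 25 (mod 29).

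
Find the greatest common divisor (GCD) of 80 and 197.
1

Using the Euclidean algorithm:
80 = 0 × 197 + 80
197 = 2 × 80 + 37
80 = 2 × 37 + 6
37 = 6 × 6 + 1
6 = 6 × 1 + 0

GCD(80, 197) = 1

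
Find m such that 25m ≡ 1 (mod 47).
25^(-1) ≡ 32 (mod 47). Verification: 25 × 32 = 800 ≡ 1 (mod 47)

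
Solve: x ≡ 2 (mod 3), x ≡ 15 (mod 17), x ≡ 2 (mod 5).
M = 3 × 17 × 5 = 255. M₁ = 85, y₁ ≡ 1 (mod 3). M₂ = 15, y₂ ≡ 8 (mod 17). M₃ = 51, y₃ ≡ 1 (mod 5). x = 2×85×1 + 15×15×8 + 2×51×1 ≡ 32 (mod 255)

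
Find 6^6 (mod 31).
6 = 4 + 2 (binary 110). Repeated squaring mod 31: 6^1 ≡ 6; 6^2 ≡ 6² = 36 ≡ 5; 6^4 ≡ 5² = 25 ≡ 25. Multiply: 6^6 = 6^4 × 6^2 ≡ 25 × 5 (mod 31): 25 × 5 = 125 ≡ 1. So 6^6 ≡ 1 (mod 31).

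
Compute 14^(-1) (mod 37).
14^(-1) ≡ 8 (mod 37). Verification: 14 × 8 = 112 ≡ 1 (mod 37)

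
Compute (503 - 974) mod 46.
35

(503 - 974) = -471
-471 mod 46 = 35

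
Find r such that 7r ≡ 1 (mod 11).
7^(-1) ≡ 8 (mod 11). Verification: 7 × 8 = 56 ≡ 1 (mod 11)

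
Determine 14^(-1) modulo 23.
14^(-1) ≡ 5 (mod 23). Verification: 14 × 5 = 70 ≡ 1 (mod 23)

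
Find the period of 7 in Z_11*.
Powers of 7 mod 11: 7^1≡7, 7^2≡5, 7^3≡2, 7^4≡3, 7^5≡10, 7^6≡4, 7^7≡6, 7^8≡9, 7^9≡8, 7^10≡1. Order = 10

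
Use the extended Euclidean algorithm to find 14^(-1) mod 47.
Extended GCD: 14(-10) + 47(3) = 1. So 14^(-1) ≡ 37 ≡ 37 (mod 47). Verify: 14 × 37 = 518 ≡ 1 (mod 47)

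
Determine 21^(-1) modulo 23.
21^(-1) ≡ 11 (mod 23). Verification: 21 × 11 = 231 ≡ 1 (mod 23)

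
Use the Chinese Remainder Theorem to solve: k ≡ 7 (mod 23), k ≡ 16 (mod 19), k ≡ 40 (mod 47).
4975

Using the Chinese Remainder Theorem:
M = product of moduli = 20539
For equation 1: M_1 = 893, 893 ≡ 19 (mod 23), inverse of 893 mod 23 is 17 (check: 19 × 17 = 323 ≡ 1 (mod 23))
For equation 2: M_2 = 1081, 1081 ≡ 17 (mod 19), inverse of 1081 mod 19 is 9 (check: 17 × 9 = 153 ≡ 1 (mod 19))
For equation 3: M_3 = 437, 437 ≡ 14 (mod 47), inverse of 437 mod 47 is 37 (check: 14 × 37 = 518 ≡ 1 (mod 47))
Combine: k ≡ Σ r_i×M_i×(M_i⁻¹ mod m_i) = 7×893×17 + 16×1081×9 + 40×437×37 = 106267 + 155664 + 646760 = 908691
908691 mod 20539 = 4975
k ≡ 4975 (mod 20539)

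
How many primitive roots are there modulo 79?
Number of primitive roots mod 79 = φ(78) = 24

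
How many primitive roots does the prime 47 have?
Number of primitive roots mod 47 = φ(46) = 22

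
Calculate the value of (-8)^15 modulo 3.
Using Fermat: (-8)^{2} ≡ 1 (mod 3). 15 ≡ 1 (mod 2). So (-8)^{15} ≡ (-8)^{1} ≡ 1 (mod 3)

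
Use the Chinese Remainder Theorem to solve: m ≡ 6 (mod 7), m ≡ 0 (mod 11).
M = 7 × 11 = 77. M₁ = 11, y₁ ≡ 2 (mod 7). M₂ = 7, y₂ ≡ 8 (mod 11). m = 6×11×2 + 0×7×8 ≡ 55 (mod 77)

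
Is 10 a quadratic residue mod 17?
By Euler's criterion: 10^{8} ≡ 16 (mod 17). Since this equals -1 (≡ 16), 10 is not a QR.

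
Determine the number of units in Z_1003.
928

Prime factorization: 1003 = 17 × 59
Using the formula φ(n) = n × Π(1 - 1/p) for each prime factor p:
φ(1003) = 1003 × (1 - 1/17) × (1 - 1/59)
φ(1003) = 928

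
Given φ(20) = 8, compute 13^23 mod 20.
By Euler: 13^{8} ≡ 1 (mod 20) since gcd(13, 20) = 1. 23 = 2×8 + 7. So 13^{23} ≡ 13^{7} ≡ 17 (mod 20)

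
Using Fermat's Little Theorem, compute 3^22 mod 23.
By Fermat's Little Theorem, 3^{22} ≡ 1 (mod 23) since 23 is prime and gcd(3, 23) = 1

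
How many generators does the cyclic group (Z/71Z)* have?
24

The number of primitive roots modulo p is φ(p-1) = φ(70)
φ(70) = 24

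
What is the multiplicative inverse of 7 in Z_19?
11

Using Extended Euclidean Algorithm:
gcd(7, 19) = 1
Bezout coefficients: 7 × -8 + 19 × 3 = 1
So 7 × -8 ≡ 1 (mod 19)
The inverse is -8 mod 19 = 11
Verification: 7 × 11 = 77 = 4 × 19 + 1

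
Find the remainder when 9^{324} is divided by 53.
By Fermat: 9^{52} ≡ 1 (mod 53). 324 = 6×52 + 12. So 9^{324} ≡ 9^{12} ≡ 47 (mod 53)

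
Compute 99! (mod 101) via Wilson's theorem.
(100)! = (99)! × (100) ≡ -1 (mod 101). So (99)! ≡ -1 × (100)^(-1) ≡ (-1)×(-1) = 1 (mod 101)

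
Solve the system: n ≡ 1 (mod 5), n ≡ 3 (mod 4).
M = 5 × 4 = 20. M₁ = 4, y₁ ≡ 4 (mod 5). M₂ = 5, y₂ ≡ 1 (mod 4). n = 1×4×4 + 3×5×1 ≡ 11 (mod 20)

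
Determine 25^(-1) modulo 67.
25^(-1) ≡ 59 (mod 67). Verification: 25 × 59 = 1475 ≡ 1 (mod 67)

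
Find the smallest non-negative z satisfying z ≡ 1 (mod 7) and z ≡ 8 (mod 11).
M = 7 × 11 = 77. M₁ = 11, y₁ ≡ 2 (mod 7). M₂ = 7, y₂ ≡ 8 (mod 11). z = 1×11×2 + 8×7×8 ≡ 8 (mod 77)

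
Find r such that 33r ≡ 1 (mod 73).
33^(-1) ≡ 31 (mod 73). Verification: 33 × 31 = 1023 ≡ 1 (mod 73)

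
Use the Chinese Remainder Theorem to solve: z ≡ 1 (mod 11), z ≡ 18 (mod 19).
M = 11 × 19 = 209. M₁ = 19, y₁ ≡ 7 (mod 11). M₂ = 11, y₂ ≡ 7 (mod 19). z = 1×19×7 + 18×11×7 ≡ 56 (mod 209)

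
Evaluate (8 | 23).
(8/23) = 8^{11} mod 23 = 1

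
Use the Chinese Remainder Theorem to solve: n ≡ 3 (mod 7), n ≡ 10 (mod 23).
10

Using the Chinese Remainder Theorem:
M = product of moduli = 161
For equation 1: M_1 = 23, 23 ≡ 2 (mod 7), inverse of 23 mod 7 is 4 (check: 2 × 4 = 8 ≡ 1 (mod 7))
For equation 2: M_2 = 7, 7 ≡ 7 (mod 23), inverse of 7 mod 23 is 10 (check: 7 × 10 = 70 ≡ 1 (mod 23))
Combine: n ≡ Σ r_i×M_i×(M_i⁻¹ mod m_i) = 3×23×4 + 10×7×10 = 276 + 700 = 976
976 mod 161 = 10
n ≡ 10 (mod 161)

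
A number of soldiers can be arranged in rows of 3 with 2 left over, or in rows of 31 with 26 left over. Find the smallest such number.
M = 3 × 31 = 93. M₁ = 31, y₁ ≡ 1 (mod 3). M₂ = 3, y₂ ≡ 21 (mod 31). r = 2×31×1 + 26×3×21 ≡ 26 (mod 93). The smallest positive such number is 26.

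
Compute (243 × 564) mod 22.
14

(243 × 564) = 137052
137052 mod 22 = 14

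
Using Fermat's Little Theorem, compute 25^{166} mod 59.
28

By Fermat's Little Theorem, a^(p-1) ≡ 1 (mod p) for prime p and gcd(a, p) = 1
Here p = 59, so 25^58 ≡ 1 (mod 59)
We can reduce the exponent: 166 mod 58 = 50
So 25^166 ≡ 25^50 (mod 59)
Computing: 25^50 mod 59 = 28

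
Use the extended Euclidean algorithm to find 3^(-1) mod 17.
Extended GCD: 3(6) + 17(-1) = 1. So 3^(-1) ≡ 6 ≡ 6 (mod 17). Verify: 3 × 6 = 18 ≡ 1 (mod 17)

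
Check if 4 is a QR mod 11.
By Euler's criterion: 4^{5} ≡ 1 (mod 11). Since this equals 1, 4 is a QR.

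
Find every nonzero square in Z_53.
QRs mod 53: {1, 4, 6, 7, 9, 10, 11, 13, 15, 16, 17, 24, 25, 28, 29, 36, 37, 38, 40, 42, 43, 44, 46, 47, 49, 52}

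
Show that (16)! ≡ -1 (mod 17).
(16)! mod 17 = 16. Since this equals -1 (mod 17), Wilson confirms 17 is prime.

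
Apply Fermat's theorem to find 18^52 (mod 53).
By Fermat's Little Theorem, 18^{52} ≡ 1 (mod 53) since 53 is prime and gcd(18, 53) = 1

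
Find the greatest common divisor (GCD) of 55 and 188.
1

Using the Euclidean algorithm:
55 = 0 × 188 + 55
188 = 3 × 55 + 23
55 = 2 × 23 + 9
23 = 2 × 9 + 5
9 = 1 × 5 + 4
5 = 1 × 4 + 1
4 = 4 × 1 + 0

GCD(55, 188) = 1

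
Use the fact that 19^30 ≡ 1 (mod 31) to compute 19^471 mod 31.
By Fermat: 19^{30} ≡ 1 (mod 31). 471 ≡ 21 (mod 30). So 19^{471} ≡ 19^{21} ≡ 2 (mod 31)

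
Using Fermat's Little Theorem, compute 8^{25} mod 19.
8

By Fermat's Little Theorem, a^(p-1) ≡ 1 (mod p) for prime p and gcd(a, p) = 1
Here p = 19, so 8^18 ≡ 1 (mod 19)
We can reduce the exponent: 25 mod 18 = 7
So 8^25 ≡ 8^7 (mod 19)
Computing: 8^7 mod 19 = 8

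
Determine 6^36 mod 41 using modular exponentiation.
Using repeated squaring. 36 = 32 + 4 (binary 100100). Repeated squaring mod 41: 6^1 ≡ 6; 6^2 ≡ 6² = 36 ≡ 36; 6^4 ≡ 36² = 1296 ≡ 25; 6^8 ≡ 25² = 625 ≡ 10; 6^16 ≡ 10² = 100 ≡ 18; 6^32 ≡ 18² = 324 ≡ 37. Multiply: 6^36 = 6^32 × 6^4 ≡ 37 × 25 (mod 41): 37 × 25 = 925 ≡ 23. So 6^36 ≡ 23 (mod 41).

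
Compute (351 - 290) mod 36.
25

(351 - 290) = 61
61 mod 36 = 25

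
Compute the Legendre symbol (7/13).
(7/13) = 7^{6} mod 13 = -1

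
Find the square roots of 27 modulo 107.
The square roots of 27 mod 107 are 53 and 54. Verify: 53² = 2809 ≡ 27 (mod 107)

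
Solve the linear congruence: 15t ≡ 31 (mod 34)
27

Since gcd(15, 34) = 1 divides 31, a solution exists.
Multiply both sides by the inverse of 15 mod 34:
  15^(-1) mod 34 = 25
  x ≡ 25 × 31 ≡ 775 ≡ 27 (mod 34)
Verification: 15 × 27 = 405 = 11 × 34 + 31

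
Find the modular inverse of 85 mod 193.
85^(-1) ≡ 109 (mod 193). Verification: 85 × 109 = 9265 ≡ 1 (mod 193)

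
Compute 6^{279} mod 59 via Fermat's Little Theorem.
14

By Fermat's Little Theorem, a^(p-1) ≡ 1 (mod p) for prime p and gcd(a, p) = 1
Here p = 59, so 6^58 ≡ 1 (mod 59)
We can reduce the exponent: 279 mod 58 = 47
So 6^279 ≡ 6^47 (mod 59)
Computing: 6^47 mod 59 = 14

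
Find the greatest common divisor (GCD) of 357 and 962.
1

Using the Euclidean algorithm:
357 = 0 × 962 + 357
962 = 2 × 357 + 248
357 = 1 × 248 + 109
248 = 2 × 109 + 30
109 = 3 × 30 + 19
30 = 1 × 19 + 11
19 = 1 × 11 + 8
11 = 1 × 8 + 3
8 = 2 × 3 + 2
3 = 1 × 2 + 1
2 = 2 × 1 + 0

GCD(357, 962) = 1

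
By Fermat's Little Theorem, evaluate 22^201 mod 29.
By Fermat: 22^{28} ≡ 1 (mod 29). 201 = 7×28 + 5. So 22^{201} ≡ 22^{5} ≡ 13 (mod 29)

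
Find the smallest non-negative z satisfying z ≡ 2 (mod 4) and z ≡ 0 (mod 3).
M = 4 × 3 = 12. M₁ = 3, y₁ ≡ 3 (mod 4). M₂ = 4, y₂ ≡ 1 (mod 3). z = 2×3×3 + 0×4×1 ≡ 6 (mod 12)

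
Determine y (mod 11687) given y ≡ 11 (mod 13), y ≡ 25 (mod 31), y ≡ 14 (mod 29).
3001

Using the Chinese Remainder Theorem:
M = product of moduli = 11687
For equation 1: M_1 = 899, 899 ≡ 2 (mod 13), inverse of 899 mod 13 is 7 (check: 2 × 7 = 14 ≡ 1 (mod 13))
For equation 2: M_2 = 377, 377 ≡ 5 (mod 31), inverse of 377 mod 31 is 25 (check: 5 × 25 = 125 ≡ 1 (mod 31))
For equation 3: M_3 = 403, 403 ≡ 26 (mod 29), inverse of 403 mod 29 is 19 (check: 26 × 19 = 494 ≡ 1 (mod 29))
Combine: y ≡ Σ r_i×M_i×(M_i⁻¹ mod m_i) = 11×899×7 + 25×377×25 + 14×403×19 = 69223 + 235625 + 107198 = 412046
412046 mod 11687 = 3001
y ≡ 3001 (mod 11687)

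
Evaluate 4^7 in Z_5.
7 = 4 + 2 + 1 (binary 111). Repeated squaring mod 5: 4^1 ≡ 4; 4^2 ≡ 4² = 16 ≡ 1; 4^4 ≡ 1² = 1 ≡ 1. Multiply: 4^7 = 4^4 × 4^2 × 4^1 ≡ 1 × 1 × 4 (mod 5): 1 × 1 = 1 ≡ 1; 1 × 4 = 4 ≡ 4. So 4^7 ≡ 4 (mod 5).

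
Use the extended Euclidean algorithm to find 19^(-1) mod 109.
Extended GCD: 19(23) + 109(-4) = 1. So 19^(-1) ≡ 23 ≡ 23 (mod 109). Verify: 19 × 23 = 437 ≡ 1 (mod 109)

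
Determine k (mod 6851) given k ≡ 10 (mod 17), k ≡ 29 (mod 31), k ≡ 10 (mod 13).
6198

Using the Chinese Remainder Theorem:
M = product of moduli = 6851
For equation 1: M_1 = 403, 403 ≡ 12 (mod 17), inverse of 403 mod 17 is 10 (check: 12 × 10 = 120 ≡ 1 (mod 17))
For equation 2: M_2 = 221, 221 ≡ 4 (mod 31), inverse of 221 mod 31 is 8 (check: 4 × 8 = 32 ≡ 1 (mod 31))
For equation 3: M_3 = 527, 527 ≡ 7 (mod 13), inverse of 527 mod 13 is 2 (check: 7 × 2 = 14 ≡ 1 (mod 13))
Combine: k ≡ Σ r_i×M_i×(M_i⁻¹ mod m_i) = 10×403×10 + 29×221×8 + 10×527×2 = 40300 + 51272 + 10540 = 102112
102112 mod 6851 = 6198
k ≡ 6198 (mod 6851)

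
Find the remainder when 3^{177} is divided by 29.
By Fermat: 3^{28} ≡ 1 (mod 29). 177 = 6×28 + 9. So 3^{177} ≡ 3^{9} ≡ 21 (mod 29)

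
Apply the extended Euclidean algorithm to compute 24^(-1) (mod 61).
Extended GCD: 24(28) + 61(-11) = 1. So 24^(-1) ≡ 28 ≡ 28 (mod 61). Verify: 24 × 28 = 672 ≡ 1 (mod 61)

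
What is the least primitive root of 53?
2

A primitive root g modulo p has order p-1 = 52
Prime divisors of 52: [2, 13]
g is a primitive root iff g^(52/q) ≢ 1 (mod 53) for each prime divisor q
Testing small values:
  g = 2: 2^26 ≡ 52, 2^4 ≡ 16 (mod 53) → none is 1, primitive root!
The smallest primitive root is 2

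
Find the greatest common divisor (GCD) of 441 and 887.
1

Using the Euclidean algorithm:
441 = 0 × 887 + 441
887 = 2 × 441 + 5
441 = 88 × 5 + 1
5 = 5 × 1 + 0

GCD(441, 887) = 1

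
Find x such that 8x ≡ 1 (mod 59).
8^(-1) ≡ 37 (mod 59). Verification: 8 × 37 = 296 ≡ 1 (mod 59)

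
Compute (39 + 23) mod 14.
6

(39 + 23) = 62
62 mod 14 = 6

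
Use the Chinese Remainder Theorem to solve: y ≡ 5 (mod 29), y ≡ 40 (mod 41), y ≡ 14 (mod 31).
36284

Using the Chinese Remainder Theorem:
M = product of moduli = 36859
For equation 1: M_1 = 1271, 1271 ≡ 24 (mod 29), inverse of 1271 mod 29 is 23 (check: 24 × 23 = 552 ≡ 1 (mod 29))
For equation 2: M_2 = 899, 899 ≡ 38 (mod 41), inverse of 899 mod 41 is 27 (check: 38 × 27 = 1026 ≡ 1 (mod 41))
For equation 3: M_3 = 1189, 1189 ≡ 11 (mod 31), inverse of 1189 mod 31 is 17 (check: 11 × 17 = 187 ≡ 1 (mod 31))
Combine: y ≡ Σ r_i×M_i×(M_i⁻¹ mod m_i) = 5×1271×23 + 40×899×27 + 14×1189×17 = 146165 + 970920 + 282982 = 1400067
1400067 mod 36859 = 36284
y ≡ 36284 (mod 36859)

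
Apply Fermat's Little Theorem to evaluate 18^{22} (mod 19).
1

By Fermat's Little Theorem, a^(p-1) ≡ 1 (mod p) for prime p and gcd(a, p) = 1
Here p = 19, so 18^18 ≡ 1 (mod 19)
We can reduce the exponent: 22 mod 18 = 4
So 18^22 ≡ 18^4 (mod 19)
Computing: 18^4 mod 19 = 1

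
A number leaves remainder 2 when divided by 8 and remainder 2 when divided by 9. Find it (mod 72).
M = 8 × 9 = 72. M₁ = 9, y₁ ≡ 1 (mod 8). M₂ = 8, y₂ ≡ 8 (mod 9). n = 2×9×1 + 2×8×8 ≡ 2 (mod 72)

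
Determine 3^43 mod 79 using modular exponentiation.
Using repeated squaring. 43 = 32 + 8 + 2 + 1 (binary 101011). Repeated squaring mod 79: 3^1 ≡ 3; 3^2 ≡ 3² = 9 ≡ 9; 3^4 ≡ 9² = 81 ≡ 2; 3^8 ≡ 2² = 4 ≡ 4; 3^16 ≡ 4² = 16 ≡ 16; 3^32 ≡ 16² = 256 ≡ 19. Multiply: 3^43 = 3^32 × 3^8 × 3^2 × 3^1 ≡ 19 × 4 × 9 × 3 (mod 79): 19 × 4 = 76 ≡ 76; 76 × 9 = 684 ≡ 52; 52 × 3 = 156 ≡ 77. So 3^43 ≡ 77 (mod 79).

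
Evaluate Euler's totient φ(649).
580

Prime factorization: 649 = 11 × 59
Using the formula φ(n) = n × Π(1 - 1/p) for each prime factor p:
φ(649) = 649 × (1 - 1/11) × (1 - 1/59)
φ(649) = 580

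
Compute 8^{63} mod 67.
53

Using successive squaring:
Binary expansion of 63: 111111
Powers of 8 mod 67 (each is the square of the previous):
  8^1 ≡ 8 (mod 67)
  8^2 ≡ 8² = 64 ≡ 64 (mod 67)
  8^4 ≡ 64² = 4096 ≡ 9 (mod 67)
  8^8 ≡ 9² = 81 ≡ 14 (mod 67)
  8^16 ≡ 14² = 196 ≡ 62 (mod 67)
  8^32 ≡ 62² = 3844 ≡ 25 (mod 67)
63 = 32 + 16 + 8 + 4 + 2 + 1, so 8^63 = 8^32 × 8^16 × 8^8 × 8^4 × 8^2 × 8^1 ≡ 25 × 62 × 14 × 9 × 64 × 8 (mod 67)
Multiplying step by step:
  25 × 62 = 1550 ≡ 9 (mod 67)
  9 × 14 = 126 ≡ 59 (mod 67)
  59 × 9 = 531 ≡ 62 (mod 67)
  62 × 64 = 3968 ≡ 15 (mod 67)
  15 × 8 = 120 ≡ 53 (mod 67)
Result: 8^63 ≡ 53 (mod 67)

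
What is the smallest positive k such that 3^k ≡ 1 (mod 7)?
Powers of 3 mod 7: 3^1≡3, 3^2≡2, 3^3≡6, 3^4≡4, 3^5≡5, 3^6≡1. Order = 6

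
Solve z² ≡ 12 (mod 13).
The square roots of 12 mod 13 are 8 and 5. Verify: 8² = 64 ≡ 12 (mod 13)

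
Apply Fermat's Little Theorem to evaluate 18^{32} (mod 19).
1

By Fermat's Little Theorem, a^(p-1) ≡ 1 (mod p) for prime p and gcd(a, p) = 1
Here p = 19, so 18^18 ≡ 1 (mod 19)
We can reduce the exponent: 32 mod 18 = 14
So 18^32 ≡ 18^14 (mod 19)
Computing: 18^14 mod 19 = 1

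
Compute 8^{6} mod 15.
4

Using successive squaring:
Binary expansion of 6: 110
Powers of 8 mod 15 (each is the square of the previous):
  8^1 ≡ 8 (mod 15)
  8^2 ≡ 8² = 64 ≡ 4 (mod 15)
  8^4 ≡ 4² = 16 ≡ 1 (mod 15)
6 = 4 + 2, so 8^6 = 8^4 × 8^2 ≡ 1 × 4 (mod 15)
Multiplying step by step:
  1 × 4 = 4 ≡ 4 (mod 15)
Result: 8^6 ≡ 4 (mod 15)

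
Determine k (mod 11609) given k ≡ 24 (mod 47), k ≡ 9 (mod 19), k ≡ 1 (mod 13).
5006

Using the Chinese Remainder Theorem:
M = product of moduli = 11609
For equation 1: M_1 = 247, 247 ≡ 12 (mod 47), inverse of 247 mod 47 is 4 (check: 12 × 4 = 48 ≡ 1 (mod 47))
For equation 2: M_2 = 611, 611 ≡ 3 (mod 19), inverse of 611 mod 19 is 13 (check: 3 × 13 = 39 ≡ 1 (mod 19))
For equation 3: M_3 = 893, 893 ≡ 9 (mod 13), inverse of 893 mod 13 is 3 (check: 9 × 3 = 27 ≡ 1 (mod 13))
Combine: k ≡ Σ r_i×M_i×(M_i⁻¹ mod m_i) = 24×247×4 + 9×611×13 + 1×893×3 = 23712 + 71487 + 2679 = 97878
97878 mod 11609 = 5006
k ≡ 5006 (mod 11609)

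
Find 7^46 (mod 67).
Using repeated squaring. 46 = 32 + 8 + 4 + 2 (binary 101110). Repeated squaring mod 67: 7^1 ≡ 7; 7^2 ≡ 7² = 49 ≡ 49; 7^4 ≡ 49² = 2401 ≡ 56; 7^8 ≡ 56² = 3136 ≡ 54; 7^16 ≡ 54² = 2916 ≡ 35; 7^32 ≡ 35² = 1225 ≡ 19. Multiply: 7^46 = 7^32 × 7^8 × 7^4 × 7^2 ≡ 19 × 54 × 56 × 49 (mod 67): 19 × 54 = 1026 ≡ 21; 21 × 56 = 1176 ≡ 37; 37 × 49 = 1813 ≡ 4. So 7^46 ≡ 4 (mod 67).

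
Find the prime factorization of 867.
3 × 17^2

Divide by primes starting from smallest:
867 ÷ 3 = 289
289 ÷ 17 = 17
17 ÷ 17 = 1

867 = 3 × 17^2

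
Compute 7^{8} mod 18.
13

Using successive squaring:
Binary expansion of 8: 1000
Powers of 7 mod 18 (each is the square of the previous):
  7^1 ≡ 7 (mod 18)
  7^2 ≡ 7² = 49 ≡ 13 (mod 18)
  7^4 ≡ 13² = 169 ≡ 7 (mod 18)
  7^8 ≡ 7² = 49 ≡ 13 (mod 18)
8 is a power of 2, so 7^8 is the last square: ≡ 13 (mod 18)
Result: 7^8 ≡ 13 (mod 18)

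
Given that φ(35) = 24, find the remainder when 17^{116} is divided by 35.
By Euler: 17^{24} ≡ 1 (mod 35) since gcd(17, 35) = 1. 116 = 4×24 + 20. So 17^{116} ≡ 17^{20} ≡ 16 (mod 35)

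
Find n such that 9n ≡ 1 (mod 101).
9^(-1) ≡ 45 (mod 101). Verification: 9 × 45 = 405 ≡ 1 (mod 101)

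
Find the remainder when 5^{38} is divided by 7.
By Fermat: 5^{6} ≡ 1 (mod 7). 38 = 6×6 + 2. So 5^{38} ≡ 5^{2} ≡ 4 (mod 7)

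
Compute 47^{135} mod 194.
161

Using successive squaring:
Binary expansion of 135: 10000111
Powers of 47 mod 194 (each is the square of the previous):
  47^1 ≡ 47 (mod 194)
  47^2 ≡ 47² = 2209 ≡ 75 (mod 194)
  47^4 ≡ 75² = 5625 ≡ 193 (mod 194)
  47^8 ≡ 193² = 37249 ≡ 1 (mod 194)
  47^16 ≡ 1² = 1 ≡ 1 (mod 194)
  47^32 ≡ 1² = 1 ≡ 1 (mod 194)
  47^64 ≡ 1² = 1 ≡ 1 (mod 194)
  47^128 ≡ 1² = 1 ≡ 1 (mod 194)
135 = 128 + 4 + 2 + 1, so 47^135 = 47^128 × 47^4 × 47^2 × 47^1 ≡ 1 × 193 × 75 × 47 (mod 194)
Multiplying step by step:
  1 × 193 = 193 ≡ 193 (mod 194)
  193 × 75 = 14475 ≡ 119 (mod 194)
  119 × 47 = 5593 ≡ 161 (mod 194)
Result: 47^135 ≡ 161 (mod 194)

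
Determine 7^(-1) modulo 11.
7^(-1) ≡ 8 (mod 11). Verification: 7 × 8 = 56 ≡ 1 (mod 11)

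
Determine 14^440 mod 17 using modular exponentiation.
Using Fermat: 14^{16} ≡ 1 (mod 17). 440 ≡ 8 (mod 16). So 14^{440} ≡ 14^{8} ≡ 16 (mod 17)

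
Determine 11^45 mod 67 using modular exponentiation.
Using repeated squaring. 45 = 32 + 8 + 4 + 1 (binary 101101). Repeated squaring mod 67: 11^1 ≡ 11; 11^2 ≡ 11² = 121 ≡ 54; 11^4 ≡ 54² = 2916 ≡ 35; 11^8 ≡ 35² = 1225 ≡ 19; 11^16 ≡ 19² = 361 ≡ 26; 11^32 ≡ 26² = 676 ≡ 6. Multiply: 11^45 = 11^32 × 11^8 × 11^4 × 11^1 ≡ 6 × 19 × 35 × 11 (mod 67): 6 × 19 = 114 ≡ 47; 47 × 35 = 1645 ≡ 37; 37 × 11 = 407 ≡ 5. So 11^45 ≡ 5 (mod 67).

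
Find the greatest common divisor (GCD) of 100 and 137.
1

Using the Euclidean algorithm:
100 = 0 × 137 + 100
137 = 1 × 100 + 37
100 = 2 × 37 + 26
37 = 1 × 26 + 11
26 = 2 × 11 + 4
11 = 2 × 4 + 3
4 = 1 × 3 + 1
3 = 3 × 1 + 0

GCD(100, 137) = 1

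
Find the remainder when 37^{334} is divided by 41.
By Fermat: 37^{40} ≡ 1 (mod 41). 334 = 8×40 + 14. So 37^{334} ≡ 37^{14} ≡ 10 (mod 41)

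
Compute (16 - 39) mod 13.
3

(16 - 39) = -23
-23 mod 13 = 3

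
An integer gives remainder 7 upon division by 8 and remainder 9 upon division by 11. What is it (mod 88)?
M = 8 × 11 = 88. M₁ = 11, y₁ ≡ 3 (mod 8). M₂ = 8, y₂ ≡ 7 (mod 11). x = 7×11×3 + 9×8×7 ≡ 31 (mod 88). The smallest positive such number is 31.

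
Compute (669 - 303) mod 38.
24

(669 - 303) = 366
366 mod 38 = 24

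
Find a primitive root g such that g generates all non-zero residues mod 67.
p - 1 = 66 has prime divisors 2, 3, 11. h is a primitive root mod 67 iff h^(66/q) ≢ 1 (mod 67) for each such q.
h = 2: 2^33 ≡ 66, 2^22 ≡ 37, 2^6 ≡ 64 (mod 67); none is 1, so 2 has order 66 and is a primitive root.
The smallest primitive root mod 67 is g = 2.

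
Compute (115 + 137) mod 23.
22

(115 + 137) = 252
252 mod 23 = 22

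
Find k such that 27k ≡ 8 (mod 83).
71

Since gcd(27, 83) = 1 divides 8, a solution exists.
Multiply both sides by the inverse of 27 mod 83:
  27^(-1) mod 83 = 40
  x ≡ 40 × 8 ≡ 320 ≡ 71 (mod 83)
Verification: 27 × 71 = 1917 = 23 × 83 + 8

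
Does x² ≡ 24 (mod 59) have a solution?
By Euler's criterion: 24^{29} ≡ 58 (mod 59). Since this equals -1 (≡ 58), 24 is not a QR.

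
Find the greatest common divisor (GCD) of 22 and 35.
1

Using the Euclidean algorithm:
22 = 0 × 35 + 22
35 = 1 × 22 + 13
22 = 1 × 13 + 9
13 = 1 × 9 + 4
9 = 2 × 4 + 1
4 = 4 × 1 + 0

GCD(22, 35) = 1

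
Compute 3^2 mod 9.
2 = 2 (binary 10). Repeated squaring mod 9: 3^1 ≡ 3; 3^2 ≡ 3² = 9 ≡ 0. So 3^2 ≡ 0 (mod 9).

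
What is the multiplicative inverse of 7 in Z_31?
9

Using Extended Euclidean Algorithm:
gcd(7, 31) = 1
Bezout coefficients: 7 × 9 + 31 × -2 = 1
So 7 × 9 ≡ 1 (mod 31)
The inverse is 9 mod 31 = 9
Verification: 7 × 9 = 63 = 2 × 31 + 1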